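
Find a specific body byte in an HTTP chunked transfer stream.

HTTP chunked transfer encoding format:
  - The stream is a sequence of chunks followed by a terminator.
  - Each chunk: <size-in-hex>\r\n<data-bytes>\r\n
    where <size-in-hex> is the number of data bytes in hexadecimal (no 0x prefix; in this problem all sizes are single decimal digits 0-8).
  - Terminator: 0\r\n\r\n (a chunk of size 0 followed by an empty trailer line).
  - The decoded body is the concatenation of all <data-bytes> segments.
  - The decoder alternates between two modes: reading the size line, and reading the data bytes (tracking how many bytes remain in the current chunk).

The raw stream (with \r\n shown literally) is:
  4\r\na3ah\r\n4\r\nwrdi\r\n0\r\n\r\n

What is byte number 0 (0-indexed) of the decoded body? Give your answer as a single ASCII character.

Answer: a

Derivation:
Chunk 1: stream[0..1]='4' size=0x4=4, data at stream[3..7]='a3ah' -> body[0..4], body so far='a3ah'
Chunk 2: stream[9..10]='4' size=0x4=4, data at stream[12..16]='wrdi' -> body[4..8], body so far='a3ahwrdi'
Chunk 3: stream[18..19]='0' size=0 (terminator). Final body='a3ahwrdi' (8 bytes)
Body byte 0 = 'a'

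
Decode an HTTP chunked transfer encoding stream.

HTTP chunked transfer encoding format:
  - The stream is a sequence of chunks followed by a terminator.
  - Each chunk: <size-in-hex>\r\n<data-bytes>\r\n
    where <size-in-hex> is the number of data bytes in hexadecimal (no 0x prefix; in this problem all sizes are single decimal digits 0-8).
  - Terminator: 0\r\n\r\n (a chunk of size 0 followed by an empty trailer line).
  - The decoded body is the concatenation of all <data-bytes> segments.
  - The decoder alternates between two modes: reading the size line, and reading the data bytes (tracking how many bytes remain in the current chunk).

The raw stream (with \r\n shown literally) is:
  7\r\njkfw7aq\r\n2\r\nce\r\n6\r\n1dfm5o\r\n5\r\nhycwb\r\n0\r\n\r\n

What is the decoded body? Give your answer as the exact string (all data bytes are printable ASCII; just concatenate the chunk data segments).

Chunk 1: stream[0..1]='7' size=0x7=7, data at stream[3..10]='jkfw7aq' -> body[0..7], body so far='jkfw7aq'
Chunk 2: stream[12..13]='2' size=0x2=2, data at stream[15..17]='ce' -> body[7..9], body so far='jkfw7aqce'
Chunk 3: stream[19..20]='6' size=0x6=6, data at stream[22..28]='1dfm5o' -> body[9..15], body so far='jkfw7aqce1dfm5o'
Chunk 4: stream[30..31]='5' size=0x5=5, data at stream[33..38]='hycwb' -> body[15..20], body so far='jkfw7aqce1dfm5ohycwb'
Chunk 5: stream[40..41]='0' size=0 (terminator). Final body='jkfw7aqce1dfm5ohycwb' (20 bytes)

Answer: jkfw7aqce1dfm5ohycwb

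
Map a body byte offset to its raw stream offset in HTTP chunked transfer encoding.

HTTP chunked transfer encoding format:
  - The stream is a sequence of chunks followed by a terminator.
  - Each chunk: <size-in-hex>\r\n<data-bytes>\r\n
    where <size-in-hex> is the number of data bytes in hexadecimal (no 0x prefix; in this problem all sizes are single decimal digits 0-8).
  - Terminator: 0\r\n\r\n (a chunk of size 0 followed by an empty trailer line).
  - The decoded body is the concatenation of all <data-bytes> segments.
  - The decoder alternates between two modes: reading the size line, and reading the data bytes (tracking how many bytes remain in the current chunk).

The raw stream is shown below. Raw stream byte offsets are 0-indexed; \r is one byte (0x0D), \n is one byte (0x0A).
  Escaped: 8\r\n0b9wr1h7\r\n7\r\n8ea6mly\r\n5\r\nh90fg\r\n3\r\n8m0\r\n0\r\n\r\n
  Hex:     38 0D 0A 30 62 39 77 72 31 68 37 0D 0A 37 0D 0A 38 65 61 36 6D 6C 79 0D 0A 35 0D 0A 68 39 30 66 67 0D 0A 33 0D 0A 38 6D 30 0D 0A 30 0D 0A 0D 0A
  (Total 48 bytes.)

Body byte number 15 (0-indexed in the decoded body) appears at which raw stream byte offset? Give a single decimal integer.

Chunk 1: stream[0..1]='8' size=0x8=8, data at stream[3..11]='0b9wr1h7' -> body[0..8], body so far='0b9wr1h7'
Chunk 2: stream[13..14]='7' size=0x7=7, data at stream[16..23]='8ea6mly' -> body[8..15], body so far='0b9wr1h78ea6mly'
Chunk 3: stream[25..26]='5' size=0x5=5, data at stream[28..33]='h90fg' -> body[15..20], body so far='0b9wr1h78ea6mlyh90fg'
Chunk 4: stream[35..36]='3' size=0x3=3, data at stream[38..41]='8m0' -> body[20..23], body so far='0b9wr1h78ea6mlyh90fg8m0'
Chunk 5: stream[43..44]='0' size=0 (terminator). Final body='0b9wr1h78ea6mlyh90fg8m0' (23 bytes)
Body byte 15 at stream offset 28

Answer: 28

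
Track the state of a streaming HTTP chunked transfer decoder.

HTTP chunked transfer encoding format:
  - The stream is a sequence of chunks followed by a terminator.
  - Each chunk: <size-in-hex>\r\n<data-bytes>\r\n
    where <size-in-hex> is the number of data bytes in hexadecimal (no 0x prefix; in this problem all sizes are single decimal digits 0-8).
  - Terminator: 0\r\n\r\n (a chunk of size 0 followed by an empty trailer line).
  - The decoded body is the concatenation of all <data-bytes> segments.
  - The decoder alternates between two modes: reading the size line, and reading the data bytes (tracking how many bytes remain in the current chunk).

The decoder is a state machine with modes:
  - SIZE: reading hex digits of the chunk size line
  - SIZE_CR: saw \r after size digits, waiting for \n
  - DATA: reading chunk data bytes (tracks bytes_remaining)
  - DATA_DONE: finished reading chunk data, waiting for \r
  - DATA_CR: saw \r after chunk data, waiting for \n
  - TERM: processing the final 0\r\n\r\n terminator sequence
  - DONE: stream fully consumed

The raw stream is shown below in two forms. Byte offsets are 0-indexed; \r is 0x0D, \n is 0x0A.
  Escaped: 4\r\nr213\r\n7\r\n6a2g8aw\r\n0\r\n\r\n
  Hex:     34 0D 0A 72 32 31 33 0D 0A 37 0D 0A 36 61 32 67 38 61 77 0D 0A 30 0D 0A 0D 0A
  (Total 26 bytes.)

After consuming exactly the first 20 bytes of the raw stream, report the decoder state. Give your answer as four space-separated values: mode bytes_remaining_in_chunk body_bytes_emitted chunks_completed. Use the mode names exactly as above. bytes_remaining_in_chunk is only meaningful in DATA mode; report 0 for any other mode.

Answer: DATA_CR 0 11 1

Derivation:
Byte 0 = '4': mode=SIZE remaining=0 emitted=0 chunks_done=0
Byte 1 = 0x0D: mode=SIZE_CR remaining=0 emitted=0 chunks_done=0
Byte 2 = 0x0A: mode=DATA remaining=4 emitted=0 chunks_done=0
Byte 3 = 'r': mode=DATA remaining=3 emitted=1 chunks_done=0
Byte 4 = '2': mode=DATA remaining=2 emitted=2 chunks_done=0
Byte 5 = '1': mode=DATA remaining=1 emitted=3 chunks_done=0
Byte 6 = '3': mode=DATA_DONE remaining=0 emitted=4 chunks_done=0
Byte 7 = 0x0D: mode=DATA_CR remaining=0 emitted=4 chunks_done=0
Byte 8 = 0x0A: mode=SIZE remaining=0 emitted=4 chunks_done=1
Byte 9 = '7': mode=SIZE remaining=0 emitted=4 chunks_done=1
Byte 10 = 0x0D: mode=SIZE_CR remaining=0 emitted=4 chunks_done=1
Byte 11 = 0x0A: mode=DATA remaining=7 emitted=4 chunks_done=1
Byte 12 = '6': mode=DATA remaining=6 emitted=5 chunks_done=1
Byte 13 = 'a': mode=DATA remaining=5 emitted=6 chunks_done=1
Byte 14 = '2': mode=DATA remaining=4 emitted=7 chunks_done=1
Byte 15 = 'g': mode=DATA remaining=3 emitted=8 chunks_done=1
Byte 16 = '8': mode=DATA remaining=2 emitted=9 chunks_done=1
Byte 17 = 'a': mode=DATA remaining=1 emitted=10 chunks_done=1
Byte 18 = 'w': mode=DATA_DONE remaining=0 emitted=11 chunks_done=1
Byte 19 = 0x0D: mode=DATA_CR remaining=0 emitted=11 chunks_done=1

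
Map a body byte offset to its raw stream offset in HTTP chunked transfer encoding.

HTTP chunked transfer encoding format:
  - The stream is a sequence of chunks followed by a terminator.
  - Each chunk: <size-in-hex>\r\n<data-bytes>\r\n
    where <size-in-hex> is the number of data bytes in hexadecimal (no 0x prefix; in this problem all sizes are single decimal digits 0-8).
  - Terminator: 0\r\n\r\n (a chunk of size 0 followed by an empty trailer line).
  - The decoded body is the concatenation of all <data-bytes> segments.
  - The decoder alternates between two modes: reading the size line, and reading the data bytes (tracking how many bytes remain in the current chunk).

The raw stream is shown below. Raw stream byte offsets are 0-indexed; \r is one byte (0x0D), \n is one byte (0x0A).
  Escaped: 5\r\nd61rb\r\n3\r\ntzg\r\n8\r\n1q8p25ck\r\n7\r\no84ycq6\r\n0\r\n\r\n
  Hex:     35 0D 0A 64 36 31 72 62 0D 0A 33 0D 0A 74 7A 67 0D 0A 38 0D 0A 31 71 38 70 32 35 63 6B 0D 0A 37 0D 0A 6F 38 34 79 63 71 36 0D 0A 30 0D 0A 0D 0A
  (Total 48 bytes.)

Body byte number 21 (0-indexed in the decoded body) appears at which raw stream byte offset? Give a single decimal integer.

Answer: 39

Derivation:
Chunk 1: stream[0..1]='5' size=0x5=5, data at stream[3..8]='d61rb' -> body[0..5], body so far='d61rb'
Chunk 2: stream[10..11]='3' size=0x3=3, data at stream[13..16]='tzg' -> body[5..8], body so far='d61rbtzg'
Chunk 3: stream[18..19]='8' size=0x8=8, data at stream[21..29]='1q8p25ck' -> body[8..16], body so far='d61rbtzg1q8p25ck'
Chunk 4: stream[31..32]='7' size=0x7=7, data at stream[34..41]='o84ycq6' -> body[16..23], body so far='d61rbtzg1q8p25cko84ycq6'
Chunk 5: stream[43..44]='0' size=0 (terminator). Final body='d61rbtzg1q8p25cko84ycq6' (23 bytes)
Body byte 21 at stream offset 39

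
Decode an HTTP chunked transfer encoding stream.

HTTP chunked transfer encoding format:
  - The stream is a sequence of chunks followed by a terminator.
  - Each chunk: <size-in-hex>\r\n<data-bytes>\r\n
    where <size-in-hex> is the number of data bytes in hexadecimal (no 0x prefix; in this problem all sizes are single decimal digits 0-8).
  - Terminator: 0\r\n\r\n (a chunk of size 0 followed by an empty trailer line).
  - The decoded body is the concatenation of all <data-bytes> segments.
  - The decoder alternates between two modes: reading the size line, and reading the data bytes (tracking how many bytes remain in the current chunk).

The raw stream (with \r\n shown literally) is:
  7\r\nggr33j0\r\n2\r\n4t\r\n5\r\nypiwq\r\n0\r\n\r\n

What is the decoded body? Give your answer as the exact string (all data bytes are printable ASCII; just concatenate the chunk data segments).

Chunk 1: stream[0..1]='7' size=0x7=7, data at stream[3..10]='ggr33j0' -> body[0..7], body so far='ggr33j0'
Chunk 2: stream[12..13]='2' size=0x2=2, data at stream[15..17]='4t' -> body[7..9], body so far='ggr33j04t'
Chunk 3: stream[19..20]='5' size=0x5=5, data at stream[22..27]='ypiwq' -> body[9..14], body so far='ggr33j04typiwq'
Chunk 4: stream[29..30]='0' size=0 (terminator). Final body='ggr33j04typiwq' (14 bytes)

Answer: ggr33j04typiwq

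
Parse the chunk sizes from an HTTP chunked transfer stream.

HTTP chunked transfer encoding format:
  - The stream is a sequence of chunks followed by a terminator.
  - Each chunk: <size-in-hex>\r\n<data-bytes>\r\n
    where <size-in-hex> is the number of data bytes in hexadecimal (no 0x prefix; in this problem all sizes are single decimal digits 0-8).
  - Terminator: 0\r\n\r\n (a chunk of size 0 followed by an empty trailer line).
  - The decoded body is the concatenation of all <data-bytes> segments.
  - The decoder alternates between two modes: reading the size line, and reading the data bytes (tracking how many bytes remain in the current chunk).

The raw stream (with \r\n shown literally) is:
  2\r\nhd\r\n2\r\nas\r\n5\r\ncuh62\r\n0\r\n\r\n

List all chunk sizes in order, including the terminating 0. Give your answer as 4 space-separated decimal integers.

Chunk 1: stream[0..1]='2' size=0x2=2, data at stream[3..5]='hd' -> body[0..2], body so far='hd'
Chunk 2: stream[7..8]='2' size=0x2=2, data at stream[10..12]='as' -> body[2..4], body so far='hdas'
Chunk 3: stream[14..15]='5' size=0x5=5, data at stream[17..22]='cuh62' -> body[4..9], body so far='hdascuh62'
Chunk 4: stream[24..25]='0' size=0 (terminator). Final body='hdascuh62' (9 bytes)

Answer: 2 2 5 0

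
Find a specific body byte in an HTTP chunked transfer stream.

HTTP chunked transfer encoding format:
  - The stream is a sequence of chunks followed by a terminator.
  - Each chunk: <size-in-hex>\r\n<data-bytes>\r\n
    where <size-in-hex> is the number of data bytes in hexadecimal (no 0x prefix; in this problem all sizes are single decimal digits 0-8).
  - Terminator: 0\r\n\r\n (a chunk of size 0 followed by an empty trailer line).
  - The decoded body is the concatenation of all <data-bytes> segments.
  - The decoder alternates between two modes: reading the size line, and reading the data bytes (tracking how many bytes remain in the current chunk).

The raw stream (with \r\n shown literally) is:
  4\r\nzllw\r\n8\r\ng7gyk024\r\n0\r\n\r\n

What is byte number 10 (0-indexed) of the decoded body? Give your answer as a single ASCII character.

Answer: 2

Derivation:
Chunk 1: stream[0..1]='4' size=0x4=4, data at stream[3..7]='zllw' -> body[0..4], body so far='zllw'
Chunk 2: stream[9..10]='8' size=0x8=8, data at stream[12..20]='g7gyk024' -> body[4..12], body so far='zllwg7gyk024'
Chunk 3: stream[22..23]='0' size=0 (terminator). Final body='zllwg7gyk024' (12 bytes)
Body byte 10 = '2'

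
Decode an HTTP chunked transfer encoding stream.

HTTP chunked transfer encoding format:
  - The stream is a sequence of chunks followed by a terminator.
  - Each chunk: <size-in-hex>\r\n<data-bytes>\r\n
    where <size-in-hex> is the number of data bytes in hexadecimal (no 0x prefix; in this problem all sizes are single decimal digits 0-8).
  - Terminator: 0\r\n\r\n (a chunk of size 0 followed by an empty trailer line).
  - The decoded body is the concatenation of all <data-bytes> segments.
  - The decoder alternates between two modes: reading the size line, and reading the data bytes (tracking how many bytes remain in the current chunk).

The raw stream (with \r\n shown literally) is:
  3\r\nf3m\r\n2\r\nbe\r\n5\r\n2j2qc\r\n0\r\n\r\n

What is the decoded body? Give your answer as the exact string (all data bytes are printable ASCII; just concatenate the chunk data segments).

Answer: f3mbe2j2qc

Derivation:
Chunk 1: stream[0..1]='3' size=0x3=3, data at stream[3..6]='f3m' -> body[0..3], body so far='f3m'
Chunk 2: stream[8..9]='2' size=0x2=2, data at stream[11..13]='be' -> body[3..5], body so far='f3mbe'
Chunk 3: stream[15..16]='5' size=0x5=5, data at stream[18..23]='2j2qc' -> body[5..10], body so far='f3mbe2j2qc'
Chunk 4: stream[25..26]='0' size=0 (terminator). Final body='f3mbe2j2qc' (10 bytes)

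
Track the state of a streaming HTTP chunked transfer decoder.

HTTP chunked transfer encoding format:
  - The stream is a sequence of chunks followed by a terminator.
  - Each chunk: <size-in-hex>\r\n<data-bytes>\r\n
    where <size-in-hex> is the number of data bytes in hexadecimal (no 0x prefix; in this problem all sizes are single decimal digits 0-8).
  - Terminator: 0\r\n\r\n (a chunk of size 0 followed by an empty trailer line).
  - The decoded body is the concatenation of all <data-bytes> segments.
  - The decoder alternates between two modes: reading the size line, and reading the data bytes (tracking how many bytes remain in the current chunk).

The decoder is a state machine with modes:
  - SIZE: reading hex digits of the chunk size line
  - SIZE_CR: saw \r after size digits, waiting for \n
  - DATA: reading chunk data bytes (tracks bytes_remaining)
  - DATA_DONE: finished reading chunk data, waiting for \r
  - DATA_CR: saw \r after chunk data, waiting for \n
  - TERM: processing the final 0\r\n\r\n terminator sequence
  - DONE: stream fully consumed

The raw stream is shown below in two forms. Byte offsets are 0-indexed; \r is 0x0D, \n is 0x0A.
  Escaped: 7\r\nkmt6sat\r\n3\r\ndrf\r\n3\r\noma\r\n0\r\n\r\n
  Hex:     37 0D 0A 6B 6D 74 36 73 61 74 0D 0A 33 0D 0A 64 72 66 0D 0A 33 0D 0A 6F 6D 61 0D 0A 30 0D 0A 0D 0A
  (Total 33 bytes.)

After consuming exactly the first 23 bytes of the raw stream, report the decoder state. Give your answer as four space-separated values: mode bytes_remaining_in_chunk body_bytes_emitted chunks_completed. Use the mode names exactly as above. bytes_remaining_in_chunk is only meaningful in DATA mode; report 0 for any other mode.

Answer: DATA 3 10 2

Derivation:
Byte 0 = '7': mode=SIZE remaining=0 emitted=0 chunks_done=0
Byte 1 = 0x0D: mode=SIZE_CR remaining=0 emitted=0 chunks_done=0
Byte 2 = 0x0A: mode=DATA remaining=7 emitted=0 chunks_done=0
Byte 3 = 'k': mode=DATA remaining=6 emitted=1 chunks_done=0
Byte 4 = 'm': mode=DATA remaining=5 emitted=2 chunks_done=0
Byte 5 = 't': mode=DATA remaining=4 emitted=3 chunks_done=0
Byte 6 = '6': mode=DATA remaining=3 emitted=4 chunks_done=0
Byte 7 = 's': mode=DATA remaining=2 emitted=5 chunks_done=0
Byte 8 = 'a': mode=DATA remaining=1 emitted=6 chunks_done=0
Byte 9 = 't': mode=DATA_DONE remaining=0 emitted=7 chunks_done=0
Byte 10 = 0x0D: mode=DATA_CR remaining=0 emitted=7 chunks_done=0
Byte 11 = 0x0A: mode=SIZE remaining=0 emitted=7 chunks_done=1
Byte 12 = '3': mode=SIZE remaining=0 emitted=7 chunks_done=1
Byte 13 = 0x0D: mode=SIZE_CR remaining=0 emitted=7 chunks_done=1
Byte 14 = 0x0A: mode=DATA remaining=3 emitted=7 chunks_done=1
Byte 15 = 'd': mode=DATA remaining=2 emitted=8 chunks_done=1
Byte 16 = 'r': mode=DATA remaining=1 emitted=9 chunks_done=1
Byte 17 = 'f': mode=DATA_DONE remaining=0 emitted=10 chunks_done=1
Byte 18 = 0x0D: mode=DATA_CR remaining=0 emitted=10 chunks_done=1
Byte 19 = 0x0A: mode=SIZE remaining=0 emitted=10 chunks_done=2
Byte 20 = '3': mode=SIZE remaining=0 emitted=10 chunks_done=2
Byte 21 = 0x0D: mode=SIZE_CR remaining=0 emitted=10 chunks_done=2
Byte 22 = 0x0A: mode=DATA remaining=3 emitted=10 chunks_done=2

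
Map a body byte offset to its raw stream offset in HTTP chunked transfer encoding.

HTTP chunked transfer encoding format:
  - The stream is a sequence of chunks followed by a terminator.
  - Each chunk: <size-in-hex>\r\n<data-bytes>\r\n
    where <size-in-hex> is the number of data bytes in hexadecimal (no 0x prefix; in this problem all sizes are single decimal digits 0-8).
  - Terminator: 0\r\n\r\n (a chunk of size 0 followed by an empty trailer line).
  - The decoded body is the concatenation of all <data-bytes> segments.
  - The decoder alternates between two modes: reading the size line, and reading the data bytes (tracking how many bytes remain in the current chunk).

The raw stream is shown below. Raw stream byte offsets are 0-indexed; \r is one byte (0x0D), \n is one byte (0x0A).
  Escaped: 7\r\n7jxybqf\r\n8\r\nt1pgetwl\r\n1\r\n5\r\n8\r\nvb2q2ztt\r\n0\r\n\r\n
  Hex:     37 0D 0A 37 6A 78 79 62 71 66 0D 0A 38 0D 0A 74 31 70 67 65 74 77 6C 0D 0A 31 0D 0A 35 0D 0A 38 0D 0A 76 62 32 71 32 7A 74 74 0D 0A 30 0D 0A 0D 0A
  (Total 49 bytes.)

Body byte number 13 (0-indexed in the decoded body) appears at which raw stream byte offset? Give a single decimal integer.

Chunk 1: stream[0..1]='7' size=0x7=7, data at stream[3..10]='7jxybqf' -> body[0..7], body so far='7jxybqf'
Chunk 2: stream[12..13]='8' size=0x8=8, data at stream[15..23]='t1pgetwl' -> body[7..15], body so far='7jxybqft1pgetwl'
Chunk 3: stream[25..26]='1' size=0x1=1, data at stream[28..29]='5' -> body[15..16], body so far='7jxybqft1pgetwl5'
Chunk 4: stream[31..32]='8' size=0x8=8, data at stream[34..42]='vb2q2ztt' -> body[16..24], body so far='7jxybqft1pgetwl5vb2q2ztt'
Chunk 5: stream[44..45]='0' size=0 (terminator). Final body='7jxybqft1pgetwl5vb2q2ztt' (24 bytes)
Body byte 13 at stream offset 21

Answer: 21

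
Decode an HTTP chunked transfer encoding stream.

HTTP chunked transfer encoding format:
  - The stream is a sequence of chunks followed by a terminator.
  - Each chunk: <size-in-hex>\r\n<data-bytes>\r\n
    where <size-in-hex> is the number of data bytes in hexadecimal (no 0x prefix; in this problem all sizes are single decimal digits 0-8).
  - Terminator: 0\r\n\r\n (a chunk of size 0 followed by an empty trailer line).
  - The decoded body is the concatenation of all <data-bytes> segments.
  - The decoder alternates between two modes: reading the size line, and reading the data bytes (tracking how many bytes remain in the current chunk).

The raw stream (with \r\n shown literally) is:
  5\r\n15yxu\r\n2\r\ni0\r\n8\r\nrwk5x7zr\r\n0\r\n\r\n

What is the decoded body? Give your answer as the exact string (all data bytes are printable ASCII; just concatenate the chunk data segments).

Chunk 1: stream[0..1]='5' size=0x5=5, data at stream[3..8]='15yxu' -> body[0..5], body so far='15yxu'
Chunk 2: stream[10..11]='2' size=0x2=2, data at stream[13..15]='i0' -> body[5..7], body so far='15yxui0'
Chunk 3: stream[17..18]='8' size=0x8=8, data at stream[20..28]='rwk5x7zr' -> body[7..15], body so far='15yxui0rwk5x7zr'
Chunk 4: stream[30..31]='0' size=0 (terminator). Final body='15yxui0rwk5x7zr' (15 bytes)

Answer: 15yxui0rwk5x7zr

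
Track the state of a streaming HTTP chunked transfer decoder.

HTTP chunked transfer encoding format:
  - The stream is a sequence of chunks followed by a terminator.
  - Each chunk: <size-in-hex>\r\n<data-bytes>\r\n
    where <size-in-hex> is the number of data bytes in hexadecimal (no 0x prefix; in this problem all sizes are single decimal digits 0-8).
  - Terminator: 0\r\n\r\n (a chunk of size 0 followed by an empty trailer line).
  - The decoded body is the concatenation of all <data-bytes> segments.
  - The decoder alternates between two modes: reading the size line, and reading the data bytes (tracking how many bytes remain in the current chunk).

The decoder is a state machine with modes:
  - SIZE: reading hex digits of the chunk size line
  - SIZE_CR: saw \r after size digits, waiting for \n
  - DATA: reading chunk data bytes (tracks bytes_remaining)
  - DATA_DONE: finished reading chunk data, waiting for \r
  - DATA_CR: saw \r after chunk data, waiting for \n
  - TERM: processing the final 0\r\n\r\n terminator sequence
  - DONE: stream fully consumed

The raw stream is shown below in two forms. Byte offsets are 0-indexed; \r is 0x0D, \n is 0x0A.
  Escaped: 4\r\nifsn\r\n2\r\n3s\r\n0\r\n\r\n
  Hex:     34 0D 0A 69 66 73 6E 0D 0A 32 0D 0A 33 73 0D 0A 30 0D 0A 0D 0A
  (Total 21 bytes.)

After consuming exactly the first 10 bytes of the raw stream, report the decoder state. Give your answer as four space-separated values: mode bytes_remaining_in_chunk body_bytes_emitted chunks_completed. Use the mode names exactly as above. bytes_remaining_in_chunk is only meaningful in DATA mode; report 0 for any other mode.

Byte 0 = '4': mode=SIZE remaining=0 emitted=0 chunks_done=0
Byte 1 = 0x0D: mode=SIZE_CR remaining=0 emitted=0 chunks_done=0
Byte 2 = 0x0A: mode=DATA remaining=4 emitted=0 chunks_done=0
Byte 3 = 'i': mode=DATA remaining=3 emitted=1 chunks_done=0
Byte 4 = 'f': mode=DATA remaining=2 emitted=2 chunks_done=0
Byte 5 = 's': mode=DATA remaining=1 emitted=3 chunks_done=0
Byte 6 = 'n': mode=DATA_DONE remaining=0 emitted=4 chunks_done=0
Byte 7 = 0x0D: mode=DATA_CR remaining=0 emitted=4 chunks_done=0
Byte 8 = 0x0A: mode=SIZE remaining=0 emitted=4 chunks_done=1
Byte 9 = '2': mode=SIZE remaining=0 emitted=4 chunks_done=1

Answer: SIZE 0 4 1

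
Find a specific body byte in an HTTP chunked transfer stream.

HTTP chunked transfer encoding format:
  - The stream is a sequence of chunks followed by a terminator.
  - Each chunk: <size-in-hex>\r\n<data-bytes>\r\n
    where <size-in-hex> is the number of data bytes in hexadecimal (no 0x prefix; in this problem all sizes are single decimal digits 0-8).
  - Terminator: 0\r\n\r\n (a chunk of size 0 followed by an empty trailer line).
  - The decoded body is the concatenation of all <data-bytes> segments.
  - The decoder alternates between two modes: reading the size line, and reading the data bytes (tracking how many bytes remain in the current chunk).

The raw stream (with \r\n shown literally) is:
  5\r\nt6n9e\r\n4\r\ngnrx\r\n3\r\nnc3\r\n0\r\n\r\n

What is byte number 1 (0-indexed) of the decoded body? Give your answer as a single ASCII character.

Answer: 6

Derivation:
Chunk 1: stream[0..1]='5' size=0x5=5, data at stream[3..8]='t6n9e' -> body[0..5], body so far='t6n9e'
Chunk 2: stream[10..11]='4' size=0x4=4, data at stream[13..17]='gnrx' -> body[5..9], body so far='t6n9egnrx'
Chunk 3: stream[19..20]='3' size=0x3=3, data at stream[22..25]='nc3' -> body[9..12], body so far='t6n9egnrxnc3'
Chunk 4: stream[27..28]='0' size=0 (terminator). Final body='t6n9egnrxnc3' (12 bytes)
Body byte 1 = '6'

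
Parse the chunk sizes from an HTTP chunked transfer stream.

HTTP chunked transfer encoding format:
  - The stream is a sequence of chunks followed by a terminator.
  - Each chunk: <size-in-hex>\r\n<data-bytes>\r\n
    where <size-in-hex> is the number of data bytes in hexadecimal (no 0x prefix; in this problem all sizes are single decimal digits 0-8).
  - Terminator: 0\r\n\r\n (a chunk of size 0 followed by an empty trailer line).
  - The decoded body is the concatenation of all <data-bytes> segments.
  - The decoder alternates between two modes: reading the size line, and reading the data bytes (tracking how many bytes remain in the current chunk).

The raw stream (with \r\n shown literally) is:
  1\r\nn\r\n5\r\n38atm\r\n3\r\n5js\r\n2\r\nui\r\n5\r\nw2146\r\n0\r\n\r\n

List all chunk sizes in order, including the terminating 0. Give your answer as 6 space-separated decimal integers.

Answer: 1 5 3 2 5 0

Derivation:
Chunk 1: stream[0..1]='1' size=0x1=1, data at stream[3..4]='n' -> body[0..1], body so far='n'
Chunk 2: stream[6..7]='5' size=0x5=5, data at stream[9..14]='38atm' -> body[1..6], body so far='n38atm'
Chunk 3: stream[16..17]='3' size=0x3=3, data at stream[19..22]='5js' -> body[6..9], body so far='n38atm5js'
Chunk 4: stream[24..25]='2' size=0x2=2, data at stream[27..29]='ui' -> body[9..11], body so far='n38atm5jsui'
Chunk 5: stream[31..32]='5' size=0x5=5, data at stream[34..39]='w2146' -> body[11..16], body so far='n38atm5jsuiw2146'
Chunk 6: stream[41..42]='0' size=0 (terminator). Final body='n38atm5jsuiw2146' (16 bytes)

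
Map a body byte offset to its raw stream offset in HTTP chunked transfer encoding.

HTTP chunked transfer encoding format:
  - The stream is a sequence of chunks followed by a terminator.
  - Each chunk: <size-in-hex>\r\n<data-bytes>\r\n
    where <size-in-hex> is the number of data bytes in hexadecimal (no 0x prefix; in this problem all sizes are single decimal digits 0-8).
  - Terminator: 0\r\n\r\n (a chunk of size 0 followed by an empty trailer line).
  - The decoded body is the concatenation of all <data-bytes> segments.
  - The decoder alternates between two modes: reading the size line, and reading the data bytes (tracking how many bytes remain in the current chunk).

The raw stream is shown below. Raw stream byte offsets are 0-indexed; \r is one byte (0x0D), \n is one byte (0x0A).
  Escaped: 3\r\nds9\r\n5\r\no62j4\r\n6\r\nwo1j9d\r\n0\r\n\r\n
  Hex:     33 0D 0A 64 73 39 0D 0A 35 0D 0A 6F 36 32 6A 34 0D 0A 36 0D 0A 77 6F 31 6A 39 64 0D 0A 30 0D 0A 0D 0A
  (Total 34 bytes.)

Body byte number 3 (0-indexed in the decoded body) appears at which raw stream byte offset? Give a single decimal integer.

Answer: 11

Derivation:
Chunk 1: stream[0..1]='3' size=0x3=3, data at stream[3..6]='ds9' -> body[0..3], body so far='ds9'
Chunk 2: stream[8..9]='5' size=0x5=5, data at stream[11..16]='o62j4' -> body[3..8], body so far='ds9o62j4'
Chunk 3: stream[18..19]='6' size=0x6=6, data at stream[21..27]='wo1j9d' -> body[8..14], body so far='ds9o62j4wo1j9d'
Chunk 4: stream[29..30]='0' size=0 (terminator). Final body='ds9o62j4wo1j9d' (14 bytes)
Body byte 3 at stream offset 11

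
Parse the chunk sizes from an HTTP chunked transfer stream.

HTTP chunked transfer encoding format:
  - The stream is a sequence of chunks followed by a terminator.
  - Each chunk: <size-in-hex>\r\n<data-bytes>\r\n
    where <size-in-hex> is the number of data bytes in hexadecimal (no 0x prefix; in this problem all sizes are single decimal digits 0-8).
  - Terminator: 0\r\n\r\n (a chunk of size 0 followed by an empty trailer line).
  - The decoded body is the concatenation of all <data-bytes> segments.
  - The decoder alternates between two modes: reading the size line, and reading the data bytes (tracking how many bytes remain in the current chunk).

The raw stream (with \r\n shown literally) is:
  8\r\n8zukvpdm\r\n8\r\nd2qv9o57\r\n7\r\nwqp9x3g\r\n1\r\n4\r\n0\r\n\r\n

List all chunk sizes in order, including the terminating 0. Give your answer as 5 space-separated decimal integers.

Chunk 1: stream[0..1]='8' size=0x8=8, data at stream[3..11]='8zukvpdm' -> body[0..8], body so far='8zukvpdm'
Chunk 2: stream[13..14]='8' size=0x8=8, data at stream[16..24]='d2qv9o57' -> body[8..16], body so far='8zukvpdmd2qv9o57'
Chunk 3: stream[26..27]='7' size=0x7=7, data at stream[29..36]='wqp9x3g' -> body[16..23], body so far='8zukvpdmd2qv9o57wqp9x3g'
Chunk 4: stream[38..39]='1' size=0x1=1, data at stream[41..42]='4' -> body[23..24], body so far='8zukvpdmd2qv9o57wqp9x3g4'
Chunk 5: stream[44..45]='0' size=0 (terminator). Final body='8zukvpdmd2qv9o57wqp9x3g4' (24 bytes)

Answer: 8 8 7 1 0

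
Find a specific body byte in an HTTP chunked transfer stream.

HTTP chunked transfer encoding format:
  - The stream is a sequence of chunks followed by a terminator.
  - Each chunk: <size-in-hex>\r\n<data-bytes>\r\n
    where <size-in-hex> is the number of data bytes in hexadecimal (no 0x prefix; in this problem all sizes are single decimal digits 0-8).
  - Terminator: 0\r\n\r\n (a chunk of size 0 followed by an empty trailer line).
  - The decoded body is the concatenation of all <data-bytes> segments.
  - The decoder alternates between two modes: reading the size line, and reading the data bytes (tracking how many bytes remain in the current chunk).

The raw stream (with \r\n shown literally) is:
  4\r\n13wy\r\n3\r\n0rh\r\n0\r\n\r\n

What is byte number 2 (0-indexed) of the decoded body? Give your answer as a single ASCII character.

Chunk 1: stream[0..1]='4' size=0x4=4, data at stream[3..7]='13wy' -> body[0..4], body so far='13wy'
Chunk 2: stream[9..10]='3' size=0x3=3, data at stream[12..15]='0rh' -> body[4..7], body so far='13wy0rh'
Chunk 3: stream[17..18]='0' size=0 (terminator). Final body='13wy0rh' (7 bytes)
Body byte 2 = 'w'

Answer: w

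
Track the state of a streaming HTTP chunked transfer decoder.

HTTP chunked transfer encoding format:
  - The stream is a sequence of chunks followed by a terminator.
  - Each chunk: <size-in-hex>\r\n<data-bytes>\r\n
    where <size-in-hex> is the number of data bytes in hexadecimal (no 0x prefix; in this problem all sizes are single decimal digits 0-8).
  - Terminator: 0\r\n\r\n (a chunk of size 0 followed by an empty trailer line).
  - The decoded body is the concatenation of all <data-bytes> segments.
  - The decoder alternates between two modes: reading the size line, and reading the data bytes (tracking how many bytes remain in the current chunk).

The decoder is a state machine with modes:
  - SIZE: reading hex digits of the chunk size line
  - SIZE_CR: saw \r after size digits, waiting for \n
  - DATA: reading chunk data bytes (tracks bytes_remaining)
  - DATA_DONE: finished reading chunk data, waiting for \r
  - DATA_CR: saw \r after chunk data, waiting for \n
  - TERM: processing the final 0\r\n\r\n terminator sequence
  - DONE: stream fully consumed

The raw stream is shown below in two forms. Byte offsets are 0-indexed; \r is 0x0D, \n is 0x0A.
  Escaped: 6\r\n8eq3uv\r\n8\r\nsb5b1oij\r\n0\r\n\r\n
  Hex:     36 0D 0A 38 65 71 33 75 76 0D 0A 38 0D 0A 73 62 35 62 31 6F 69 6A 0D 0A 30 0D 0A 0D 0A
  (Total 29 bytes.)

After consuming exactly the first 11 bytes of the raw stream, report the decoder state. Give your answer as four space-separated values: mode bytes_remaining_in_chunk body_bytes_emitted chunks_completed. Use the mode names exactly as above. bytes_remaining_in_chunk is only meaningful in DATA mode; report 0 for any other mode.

Answer: SIZE 0 6 1

Derivation:
Byte 0 = '6': mode=SIZE remaining=0 emitted=0 chunks_done=0
Byte 1 = 0x0D: mode=SIZE_CR remaining=0 emitted=0 chunks_done=0
Byte 2 = 0x0A: mode=DATA remaining=6 emitted=0 chunks_done=0
Byte 3 = '8': mode=DATA remaining=5 emitted=1 chunks_done=0
Byte 4 = 'e': mode=DATA remaining=4 emitted=2 chunks_done=0
Byte 5 = 'q': mode=DATA remaining=3 emitted=3 chunks_done=0
Byte 6 = '3': mode=DATA remaining=2 emitted=4 chunks_done=0
Byte 7 = 'u': mode=DATA remaining=1 emitted=5 chunks_done=0
Byte 8 = 'v': mode=DATA_DONE remaining=0 emitted=6 chunks_done=0
Byte 9 = 0x0D: mode=DATA_CR remaining=0 emitted=6 chunks_done=0
Byte 10 = 0x0A: mode=SIZE remaining=0 emitted=6 chunks_done=1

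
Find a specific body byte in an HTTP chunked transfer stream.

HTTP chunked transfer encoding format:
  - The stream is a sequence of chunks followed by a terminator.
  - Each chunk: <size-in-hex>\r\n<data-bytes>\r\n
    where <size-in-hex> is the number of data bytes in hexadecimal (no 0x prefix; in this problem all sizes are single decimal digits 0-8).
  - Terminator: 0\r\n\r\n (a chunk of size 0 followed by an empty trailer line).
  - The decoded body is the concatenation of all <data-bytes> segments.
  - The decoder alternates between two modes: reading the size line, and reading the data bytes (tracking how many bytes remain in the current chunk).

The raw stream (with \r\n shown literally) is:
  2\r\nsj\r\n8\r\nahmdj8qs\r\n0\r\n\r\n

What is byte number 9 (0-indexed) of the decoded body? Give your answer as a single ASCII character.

Answer: s

Derivation:
Chunk 1: stream[0..1]='2' size=0x2=2, data at stream[3..5]='sj' -> body[0..2], body so far='sj'
Chunk 2: stream[7..8]='8' size=0x8=8, data at stream[10..18]='ahmdj8qs' -> body[2..10], body so far='sjahmdj8qs'
Chunk 3: stream[20..21]='0' size=0 (terminator). Final body='sjahmdj8qs' (10 bytes)
Body byte 9 = 's'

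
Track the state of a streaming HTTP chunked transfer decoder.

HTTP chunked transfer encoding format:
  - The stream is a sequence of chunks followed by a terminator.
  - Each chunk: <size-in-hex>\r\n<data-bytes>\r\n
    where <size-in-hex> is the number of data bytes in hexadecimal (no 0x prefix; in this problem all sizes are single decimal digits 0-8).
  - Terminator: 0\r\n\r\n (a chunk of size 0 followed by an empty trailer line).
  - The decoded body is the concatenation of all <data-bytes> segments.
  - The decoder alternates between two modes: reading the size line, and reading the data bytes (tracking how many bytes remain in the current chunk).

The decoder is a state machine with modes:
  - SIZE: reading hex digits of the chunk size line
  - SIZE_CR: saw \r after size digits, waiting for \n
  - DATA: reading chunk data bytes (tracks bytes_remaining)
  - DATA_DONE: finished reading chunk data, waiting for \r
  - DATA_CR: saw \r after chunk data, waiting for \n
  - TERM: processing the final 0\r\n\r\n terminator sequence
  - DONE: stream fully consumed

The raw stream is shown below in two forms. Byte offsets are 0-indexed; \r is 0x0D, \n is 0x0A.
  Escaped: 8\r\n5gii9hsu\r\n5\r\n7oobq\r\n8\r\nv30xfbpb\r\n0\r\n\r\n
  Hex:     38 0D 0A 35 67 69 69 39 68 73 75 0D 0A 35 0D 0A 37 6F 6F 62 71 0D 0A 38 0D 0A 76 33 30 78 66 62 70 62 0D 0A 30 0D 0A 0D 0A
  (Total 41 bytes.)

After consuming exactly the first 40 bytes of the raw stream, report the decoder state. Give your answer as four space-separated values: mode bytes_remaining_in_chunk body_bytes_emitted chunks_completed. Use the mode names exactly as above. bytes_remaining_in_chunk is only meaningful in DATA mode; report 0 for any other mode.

Answer: TERM 0 21 3

Derivation:
Byte 0 = '8': mode=SIZE remaining=0 emitted=0 chunks_done=0
Byte 1 = 0x0D: mode=SIZE_CR remaining=0 emitted=0 chunks_done=0
Byte 2 = 0x0A: mode=DATA remaining=8 emitted=0 chunks_done=0
Byte 3 = '5': mode=DATA remaining=7 emitted=1 chunks_done=0
Byte 4 = 'g': mode=DATA remaining=6 emitted=2 chunks_done=0
Byte 5 = 'i': mode=DATA remaining=5 emitted=3 chunks_done=0
Byte 6 = 'i': mode=DATA remaining=4 emitted=4 chunks_done=0
Byte 7 = '9': mode=DATA remaining=3 emitted=5 chunks_done=0
Byte 8 = 'h': mode=DATA remaining=2 emitted=6 chunks_done=0
Byte 9 = 's': mode=DATA remaining=1 emitted=7 chunks_done=0
Byte 10 = 'u': mode=DATA_DONE remaining=0 emitted=8 chunks_done=0
Byte 11 = 0x0D: mode=DATA_CR remaining=0 emitted=8 chunks_done=0
Byte 12 = 0x0A: mode=SIZE remaining=0 emitted=8 chunks_done=1
Byte 13 = '5': mode=SIZE remaining=0 emitted=8 chunks_done=1
Byte 14 = 0x0D: mode=SIZE_CR remaining=0 emitted=8 chunks_done=1
Byte 15 = 0x0A: mode=DATA remaining=5 emitted=8 chunks_done=1
Byte 16 = '7': mode=DATA remaining=4 emitted=9 chunks_done=1
Byte 17 = 'o': mode=DATA remaining=3 emitted=10 chunks_done=1
Byte 18 = 'o': mode=DATA remaining=2 emitted=11 chunks_done=1
Byte 19 = 'b': mode=DATA remaining=1 emitted=12 chunks_done=1
Byte 20 = 'q': mode=DATA_DONE remaining=0 emitted=13 chunks_done=1
Byte 21 = 0x0D: mode=DATA_CR remaining=0 emitted=13 chunks_done=1
Byte 22 = 0x0A: mode=SIZE remaining=0 emitted=13 chunks_done=2
Byte 23 = '8': mode=SIZE remaining=0 emitted=13 chunks_done=2
Byte 24 = 0x0D: mode=SIZE_CR remaining=0 emitted=13 chunks_done=2
Byte 25 = 0x0A: mode=DATA remaining=8 emitted=13 chunks_done=2
Byte 26 = 'v': mode=DATA remaining=7 emitted=14 chunks_done=2
Byte 27 = '3': mode=DATA remaining=6 emitted=15 chunks_done=2
Byte 28 = '0': mode=DATA remaining=5 emitted=16 chunks_done=2
Byte 29 = 'x': mode=DATA remaining=4 emitted=17 chunks_done=2
Byte 30 = 'f': mode=DATA remaining=3 emitted=18 chunks_done=2
Byte 31 = 'b': mode=DATA remaining=2 emitted=19 chunks_done=2
Byte 32 = 'p': mode=DATA remaining=1 emitted=20 chunks_done=2
Byte 33 = 'b': mode=DATA_DONE remaining=0 emitted=21 chunks_done=2
Byte 34 = 0x0D: mode=DATA_CR remaining=0 emitted=21 chunks_done=2
Byte 35 = 0x0A: mode=SIZE remaining=0 emitted=21 chunks_done=3
Byte 36 = '0': mode=SIZE remaining=0 emitted=21 chunks_done=3
Byte 37 = 0x0D: mode=SIZE_CR remaining=0 emitted=21 chunks_done=3
Byte 38 = 0x0A: mode=TERM remaining=0 emitted=21 chunks_done=3
Byte 39 = 0x0D: mode=TERM remaining=0 emitted=21 chunks_done=3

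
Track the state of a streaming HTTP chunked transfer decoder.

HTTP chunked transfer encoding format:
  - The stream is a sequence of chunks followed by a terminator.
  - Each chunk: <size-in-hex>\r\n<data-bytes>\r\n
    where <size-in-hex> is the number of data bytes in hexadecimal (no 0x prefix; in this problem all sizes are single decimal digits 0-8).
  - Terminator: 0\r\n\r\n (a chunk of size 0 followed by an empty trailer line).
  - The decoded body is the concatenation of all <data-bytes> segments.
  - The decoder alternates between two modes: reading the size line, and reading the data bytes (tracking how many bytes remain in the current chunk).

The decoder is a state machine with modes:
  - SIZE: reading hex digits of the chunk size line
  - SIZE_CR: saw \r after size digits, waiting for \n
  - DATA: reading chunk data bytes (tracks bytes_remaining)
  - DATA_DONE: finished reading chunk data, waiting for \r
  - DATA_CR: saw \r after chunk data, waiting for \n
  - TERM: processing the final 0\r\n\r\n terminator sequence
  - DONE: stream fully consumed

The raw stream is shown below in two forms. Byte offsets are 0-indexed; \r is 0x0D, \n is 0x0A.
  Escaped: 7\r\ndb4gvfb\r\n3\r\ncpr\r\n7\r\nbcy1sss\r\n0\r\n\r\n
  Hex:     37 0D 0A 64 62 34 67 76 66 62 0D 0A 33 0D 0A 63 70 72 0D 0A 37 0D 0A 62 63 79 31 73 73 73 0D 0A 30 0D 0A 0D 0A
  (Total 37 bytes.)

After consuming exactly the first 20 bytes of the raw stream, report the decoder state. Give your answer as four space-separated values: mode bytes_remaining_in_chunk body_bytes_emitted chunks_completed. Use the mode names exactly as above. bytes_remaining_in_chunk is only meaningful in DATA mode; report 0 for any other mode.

Answer: SIZE 0 10 2

Derivation:
Byte 0 = '7': mode=SIZE remaining=0 emitted=0 chunks_done=0
Byte 1 = 0x0D: mode=SIZE_CR remaining=0 emitted=0 chunks_done=0
Byte 2 = 0x0A: mode=DATA remaining=7 emitted=0 chunks_done=0
Byte 3 = 'd': mode=DATA remaining=6 emitted=1 chunks_done=0
Byte 4 = 'b': mode=DATA remaining=5 emitted=2 chunks_done=0
Byte 5 = '4': mode=DATA remaining=4 emitted=3 chunks_done=0
Byte 6 = 'g': mode=DATA remaining=3 emitted=4 chunks_done=0
Byte 7 = 'v': mode=DATA remaining=2 emitted=5 chunks_done=0
Byte 8 = 'f': mode=DATA remaining=1 emitted=6 chunks_done=0
Byte 9 = 'b': mode=DATA_DONE remaining=0 emitted=7 chunks_done=0
Byte 10 = 0x0D: mode=DATA_CR remaining=0 emitted=7 chunks_done=0
Byte 11 = 0x0A: mode=SIZE remaining=0 emitted=7 chunks_done=1
Byte 12 = '3': mode=SIZE remaining=0 emitted=7 chunks_done=1
Byte 13 = 0x0D: mode=SIZE_CR remaining=0 emitted=7 chunks_done=1
Byte 14 = 0x0A: mode=DATA remaining=3 emitted=7 chunks_done=1
Byte 15 = 'c': mode=DATA remaining=2 emitted=8 chunks_done=1
Byte 16 = 'p': mode=DATA remaining=1 emitted=9 chunks_done=1
Byte 17 = 'r': mode=DATA_DONE remaining=0 emitted=10 chunks_done=1
Byte 18 = 0x0D: mode=DATA_CR remaining=0 emitted=10 chunks_done=1
Byte 19 = 0x0A: mode=SIZE remaining=0 emitted=10 chunks_done=2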